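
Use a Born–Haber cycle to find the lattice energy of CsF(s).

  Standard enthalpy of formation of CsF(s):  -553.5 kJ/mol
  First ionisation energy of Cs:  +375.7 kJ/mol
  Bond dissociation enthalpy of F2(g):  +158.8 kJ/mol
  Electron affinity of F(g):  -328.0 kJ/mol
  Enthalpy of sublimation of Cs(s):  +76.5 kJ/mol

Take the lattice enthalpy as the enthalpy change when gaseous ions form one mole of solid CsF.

ΔHf° = 1·ΔHsub + 1·(ΣIE) + 1/2·D(F2) + 1·EA + U
-553.5 = 1·(+76.5) + 1·(+375.7) + 1/2·(+158.8) + 1·(-328.0) + U
U = -553.5 − (+203.6) = -757.1 kJ/mol

U = -757.1 kJ/mol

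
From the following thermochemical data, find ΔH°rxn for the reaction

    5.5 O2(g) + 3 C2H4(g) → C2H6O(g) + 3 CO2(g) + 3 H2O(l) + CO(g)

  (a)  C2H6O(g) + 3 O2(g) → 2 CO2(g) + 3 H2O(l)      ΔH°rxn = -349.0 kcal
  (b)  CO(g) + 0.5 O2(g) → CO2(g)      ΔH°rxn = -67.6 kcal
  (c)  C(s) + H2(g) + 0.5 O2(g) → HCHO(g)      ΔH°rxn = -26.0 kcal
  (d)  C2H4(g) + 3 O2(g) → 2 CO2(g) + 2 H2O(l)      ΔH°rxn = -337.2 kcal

(a) reversed (C2H6O(g) must end up as a product): +349.0 kcal
(b) reversed (reverse to put CO(g) on the product side): +67.6 kcal
(c): not needed (H2(g) appears nowhere else).
(d) × 3 (scale by 3 for the 3 C2H4(g)): (3)·(-337.2) = -1011.6 kcal
ΔH°rxn = (+349.0) + (+67.6) + (-1011.6) = -595.0 kcal

ΔH°rxn = -595.0 kcal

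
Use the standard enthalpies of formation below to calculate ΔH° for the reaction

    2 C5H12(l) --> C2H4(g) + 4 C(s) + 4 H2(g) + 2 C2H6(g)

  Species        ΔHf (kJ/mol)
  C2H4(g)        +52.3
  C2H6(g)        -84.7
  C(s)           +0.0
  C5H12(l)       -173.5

ΔH° = 229.9 kJ/mol

Products: 1·(+52.3) + 4·(+0.0) + 4·(+0.0) + 2·(-84.7) = -117.1
Reactants: 2·(-173.5) = -347.0
ΔH° = (-117.1) − (-347.0) = 229.9 kJ/mol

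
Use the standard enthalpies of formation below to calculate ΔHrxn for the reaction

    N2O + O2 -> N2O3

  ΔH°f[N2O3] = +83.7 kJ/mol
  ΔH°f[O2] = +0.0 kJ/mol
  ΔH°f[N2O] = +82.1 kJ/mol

ΔHrxn = 1.6 kJ/mol

Products: 1·(+83.7) = +83.7
Reactants: 1·(+82.1) + 1·(+0.0) = +82.1
ΔHrxn = (+83.7) − (+82.1) = 1.6 kJ/mol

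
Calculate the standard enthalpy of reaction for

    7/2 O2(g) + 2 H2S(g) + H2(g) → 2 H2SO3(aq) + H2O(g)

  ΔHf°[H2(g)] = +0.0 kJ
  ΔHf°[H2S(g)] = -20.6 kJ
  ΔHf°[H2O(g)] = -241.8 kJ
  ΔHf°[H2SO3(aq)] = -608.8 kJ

Products: 2·(-608.8) + 1·(-241.8) = -1459.4
Reactants: 7/2·(+0.0) + 2·(-20.6) + 1·(+0.0) = -41.2
ΔH° = (-1459.4) − (-41.2) = -1418.2 kJ

ΔH° = -1418.2 kJ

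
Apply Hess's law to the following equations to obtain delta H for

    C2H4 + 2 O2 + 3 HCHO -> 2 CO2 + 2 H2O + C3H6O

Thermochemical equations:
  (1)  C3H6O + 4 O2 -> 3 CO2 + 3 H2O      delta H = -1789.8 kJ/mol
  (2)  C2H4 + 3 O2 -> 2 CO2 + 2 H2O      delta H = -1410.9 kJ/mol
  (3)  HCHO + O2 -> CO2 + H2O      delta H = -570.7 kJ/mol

delta H = -1333.2 kJ/mol

(1) reversed: +1789.8 kJ/mol
(2) as written: -1410.9 kJ/mol
(3) × 3: (3)·(-570.7) = -1712.1 kJ/mol
delta H = (-1)·(-1789.8) + (1)·(-1410.9) + (3)·(-570.7) = -1333.2 kJ/mol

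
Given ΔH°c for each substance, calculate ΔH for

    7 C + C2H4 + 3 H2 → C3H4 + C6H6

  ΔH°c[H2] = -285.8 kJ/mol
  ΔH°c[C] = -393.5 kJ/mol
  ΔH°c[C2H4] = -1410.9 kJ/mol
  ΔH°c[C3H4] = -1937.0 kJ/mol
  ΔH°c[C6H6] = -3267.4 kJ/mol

Using ΔH = Σ nΔHc°(reactants) − Σ nΔHc°(products):
= [7·(-393.5) + 1·(-1410.9) + 3·(-285.8)] − [1·(-1937.0) + 1·(-3267.4)]
= 181.6 kJ/mol

ΔH = 181.6 kJ/mol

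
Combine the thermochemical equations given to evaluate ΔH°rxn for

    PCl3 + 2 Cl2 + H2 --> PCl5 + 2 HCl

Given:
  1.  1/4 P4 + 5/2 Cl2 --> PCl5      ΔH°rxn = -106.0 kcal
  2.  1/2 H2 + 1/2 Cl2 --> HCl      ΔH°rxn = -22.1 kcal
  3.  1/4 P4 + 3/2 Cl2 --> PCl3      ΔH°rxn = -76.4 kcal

ΔH°rxn = -73.8 kcal

eq. 1 as written: -106.0 kcal
eq. 2 × 2: (2)·(-22.1) = -44.2 kcal
eq. 3 reversed: +76.4 kcal
ΔH°rxn = (1)·(-106.0) + (2)·(-22.1) + (-1)·(-76.4) = -73.8 kcal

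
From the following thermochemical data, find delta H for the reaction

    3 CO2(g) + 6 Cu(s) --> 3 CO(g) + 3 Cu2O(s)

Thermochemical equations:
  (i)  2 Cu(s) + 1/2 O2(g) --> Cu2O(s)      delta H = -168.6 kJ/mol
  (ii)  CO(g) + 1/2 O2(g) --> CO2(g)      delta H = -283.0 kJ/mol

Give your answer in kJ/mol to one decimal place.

delta H = 343.2 kJ/mol

(i) × 3: (3)·(-168.6) = -505.8 kJ/mol
(ii) reversed and × 3: (-3)·(-283.0) = +849.0 kJ/mol
By Hess's law, delta H = (-505.8) + (+849.0) = 343.2 kJ/mol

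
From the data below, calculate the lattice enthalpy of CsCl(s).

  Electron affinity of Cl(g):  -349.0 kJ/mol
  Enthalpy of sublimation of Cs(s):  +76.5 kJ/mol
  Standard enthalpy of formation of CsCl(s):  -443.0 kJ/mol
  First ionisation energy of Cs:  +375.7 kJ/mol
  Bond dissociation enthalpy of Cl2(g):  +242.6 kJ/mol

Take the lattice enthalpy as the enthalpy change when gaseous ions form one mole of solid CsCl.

U = -667.5 kJ/mol

ΔHf° = 1·ΔHsub + 1·(ΣIE) + 1/2·D(Cl2) + 1·EA + U
-443.0 = 1·(+76.5) + 1·(+375.7) + 1/2·(+242.6) + 1·(-349.0) + U
U = -443.0 − (+224.5) = -667.5 kJ/mol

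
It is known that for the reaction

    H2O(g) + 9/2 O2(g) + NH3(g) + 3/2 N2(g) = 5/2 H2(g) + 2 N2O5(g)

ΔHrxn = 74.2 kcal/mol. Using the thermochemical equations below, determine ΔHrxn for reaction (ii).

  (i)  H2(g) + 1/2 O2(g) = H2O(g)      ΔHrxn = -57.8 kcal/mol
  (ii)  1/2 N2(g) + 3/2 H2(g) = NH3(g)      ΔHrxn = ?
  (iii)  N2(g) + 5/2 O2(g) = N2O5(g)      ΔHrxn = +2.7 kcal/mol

(i) reversed (H2O(g) must end up as a reactant): +57.8 kcal/mol
(ii) reversed (reverse to put NH3(g) on the reactant side): contributes −x
(iii) × 2 (scale by 2 for the 2 N2O5(g)): (2)·(+2.7) = +5.4 kcal/mol
+74.2 = (+57.8) + (+5.4) − x
x = (+74.2 − (+63.2)) / (-1) = -11.0 kcal/mol

ΔHrxn = -11.0 kcal/mol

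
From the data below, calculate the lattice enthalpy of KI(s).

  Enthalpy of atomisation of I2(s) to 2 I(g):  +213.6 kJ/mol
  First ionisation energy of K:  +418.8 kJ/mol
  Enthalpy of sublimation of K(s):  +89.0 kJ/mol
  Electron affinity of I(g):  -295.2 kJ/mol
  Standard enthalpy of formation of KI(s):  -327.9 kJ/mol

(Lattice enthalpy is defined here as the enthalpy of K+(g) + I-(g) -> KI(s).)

ΔHf° = 1·ΔHsub + 1·(ΣIE) + 1/2·D(I2) + 1·EA + U
-327.9 = 1·(+89.0) + 1·(+418.8) + 1/2·(+213.6) + 1·(-295.2) + U
U = -327.9 − (+319.4) = -647.3 kJ/mol

U = -647.3 kJ/mol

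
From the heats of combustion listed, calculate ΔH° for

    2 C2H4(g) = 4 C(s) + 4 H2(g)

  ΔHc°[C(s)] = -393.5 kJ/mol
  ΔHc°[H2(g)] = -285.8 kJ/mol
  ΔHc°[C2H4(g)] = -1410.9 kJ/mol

ΔH° = -104.6 kJ/mol

Using ΔH = Σ nΔHc°(reactants) − Σ nΔHc°(products):
= [2·(-1410.9)] − [4·(-393.5) + 4·(-285.8)]
= -104.6 kJ/mol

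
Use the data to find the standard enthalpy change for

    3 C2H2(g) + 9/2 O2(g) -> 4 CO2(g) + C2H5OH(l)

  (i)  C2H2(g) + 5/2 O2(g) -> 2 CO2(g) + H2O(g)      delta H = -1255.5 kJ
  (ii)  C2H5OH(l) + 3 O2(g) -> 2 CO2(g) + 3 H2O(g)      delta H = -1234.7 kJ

(i) × 3: (3)·(-1255.5) = -3766.5 kJ
(ii) reversed: +1234.7 kJ
By Hess's law, delta H = (-3766.5) + (+1234.7) = -2531.8 kJ

delta H = -2531.8 kJ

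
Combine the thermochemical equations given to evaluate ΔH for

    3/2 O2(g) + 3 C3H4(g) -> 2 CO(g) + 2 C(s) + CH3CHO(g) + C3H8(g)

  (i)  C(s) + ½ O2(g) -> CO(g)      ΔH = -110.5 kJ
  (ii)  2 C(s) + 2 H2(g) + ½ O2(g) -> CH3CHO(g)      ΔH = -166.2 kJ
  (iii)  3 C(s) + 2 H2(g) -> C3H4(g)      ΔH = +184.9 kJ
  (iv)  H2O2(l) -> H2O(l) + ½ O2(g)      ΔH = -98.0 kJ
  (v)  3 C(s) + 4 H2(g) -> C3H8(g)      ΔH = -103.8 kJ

ΔH = -1045.7 kJ

(i) × 2 (scale by 2 for the 2 CO(g)): (2)·(-110.5) = -221.0 kJ
(ii) as written (CH3CHO(g) already on the product side): -166.2 kJ
(iii) reversed and × 3 (reverse to put C3H4(g) on the reactant side; ×3 to match 3 C3H4(g) in the target): (-3)·(+184.9) = -554.7 kJ
(iv): not needed (H2O(l) appears nowhere else).
(v) as written (C3H8(g) already on the product side): -103.8 kJ
ΔH = (-221.0) + (-166.2) + (-554.7) + (-103.8) = -1045.7 kJ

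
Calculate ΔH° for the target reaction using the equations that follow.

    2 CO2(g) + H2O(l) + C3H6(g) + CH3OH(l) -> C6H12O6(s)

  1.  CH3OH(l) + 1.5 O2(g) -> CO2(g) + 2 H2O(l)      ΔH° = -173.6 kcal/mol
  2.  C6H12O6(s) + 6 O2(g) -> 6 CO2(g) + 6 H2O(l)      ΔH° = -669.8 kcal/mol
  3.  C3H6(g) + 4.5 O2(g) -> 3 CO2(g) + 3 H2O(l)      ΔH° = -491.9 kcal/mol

ΔH° = 4.3 kcal/mol

eq. 1 as written: -173.6 kcal/mol
eq. 2 reversed: +669.8 kcal/mol
eq. 3 as written: -491.9 kcal/mol
ΔH° = (1)·(-173.6) + (-1)·(-669.8) + (1)·(-491.9) = 4.3 kcal/mol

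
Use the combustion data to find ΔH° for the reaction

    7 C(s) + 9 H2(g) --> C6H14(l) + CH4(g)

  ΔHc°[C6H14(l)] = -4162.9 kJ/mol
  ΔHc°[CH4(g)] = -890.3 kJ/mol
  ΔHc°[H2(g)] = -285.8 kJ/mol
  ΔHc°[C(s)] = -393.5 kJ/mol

ΔH° = -273.5 kJ/mol

With combustion enthalpies, reactants minus products:
= [7·(-393.5) + 9·(-285.8)] − [1·(-4162.9) + 1·(-890.3)]
= -273.5 kJ/mol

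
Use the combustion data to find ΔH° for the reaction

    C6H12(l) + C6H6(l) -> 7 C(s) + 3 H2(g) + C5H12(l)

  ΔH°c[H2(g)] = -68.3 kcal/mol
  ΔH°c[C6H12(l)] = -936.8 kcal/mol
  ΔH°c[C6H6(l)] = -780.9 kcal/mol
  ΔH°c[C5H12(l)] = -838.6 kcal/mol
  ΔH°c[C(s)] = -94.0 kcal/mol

ΔH° = -16.2 kcal/mol

Using ΔH = Σ nΔHc°(reactants) − Σ nΔHc°(products):
= [1·(-936.8) + 1·(-780.9)] − [7·(-94.0) + 3·(-68.3) + 1·(-838.6)]
= -16.2 kcal/mol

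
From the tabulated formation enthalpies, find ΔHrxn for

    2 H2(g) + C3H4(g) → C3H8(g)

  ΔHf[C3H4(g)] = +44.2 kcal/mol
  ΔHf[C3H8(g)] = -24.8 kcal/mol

ΔH°rxn = Σ nΔHf°(products) − Σ nΔHf°(reactants).
Products: 1·(-24.8) = -24.8
Reactants: 2·(+0.0) + 1·(+44.2) = +44.2
ΔHrxn = (-24.8) − (+44.2) = -69.0 kcal/mol

ΔHrxn = -69.0 kcal/mol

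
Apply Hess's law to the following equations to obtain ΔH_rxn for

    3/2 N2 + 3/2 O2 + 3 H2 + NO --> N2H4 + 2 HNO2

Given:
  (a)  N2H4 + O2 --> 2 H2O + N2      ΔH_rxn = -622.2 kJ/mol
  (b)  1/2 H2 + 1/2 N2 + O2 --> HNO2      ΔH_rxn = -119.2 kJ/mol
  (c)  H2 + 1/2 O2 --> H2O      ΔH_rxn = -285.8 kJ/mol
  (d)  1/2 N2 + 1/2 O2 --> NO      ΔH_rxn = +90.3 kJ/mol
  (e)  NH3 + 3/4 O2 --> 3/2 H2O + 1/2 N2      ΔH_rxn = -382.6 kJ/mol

ΔH_rxn = -278.1 kJ/mol

(a) reversed (reverse to put N2H4 on the product side): +622.2 kJ/mol
(b) × 2 (scale by 2 for the 2 HNO2): (2)·(-119.2) = -238.4 kJ/mol
(c) × 2: (2)·(-285.8) = -571.6 kJ/mol
(d) reversed (NO must end up as a reactant): -90.3 kJ/mol
(e): not needed (NH3 appears nowhere else).
ΔH_rxn = (+622.2) + (-238.4) + (-571.6) + (-90.3) = -278.1 kJ/mol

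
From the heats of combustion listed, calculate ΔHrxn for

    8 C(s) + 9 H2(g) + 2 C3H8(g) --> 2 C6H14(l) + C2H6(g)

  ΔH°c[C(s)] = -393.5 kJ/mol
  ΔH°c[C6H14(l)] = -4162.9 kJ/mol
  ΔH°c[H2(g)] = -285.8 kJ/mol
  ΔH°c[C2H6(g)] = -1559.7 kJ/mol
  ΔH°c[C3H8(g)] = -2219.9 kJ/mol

With combustion enthalpies, reactants minus products:
= [8·(-393.5) + 9·(-285.8) + 2·(-2219.9)] − [2·(-4162.9) + 1·(-1559.7)]
= -274.5 kJ/mol

ΔHrxn = -274.5 kJ/mol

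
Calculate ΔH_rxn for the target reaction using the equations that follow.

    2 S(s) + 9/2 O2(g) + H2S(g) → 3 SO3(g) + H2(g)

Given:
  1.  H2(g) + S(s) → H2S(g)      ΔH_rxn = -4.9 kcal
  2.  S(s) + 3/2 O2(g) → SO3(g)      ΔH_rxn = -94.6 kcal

eq. 1 reversed: +4.9 kcal
eq. 2 × 3: (3)·(-94.6) = -283.8 kcal
ΔH_rxn = (-1)·(-4.9) + (3)·(-94.6) = -278.9 kcal

ΔH_rxn = -278.9 kcal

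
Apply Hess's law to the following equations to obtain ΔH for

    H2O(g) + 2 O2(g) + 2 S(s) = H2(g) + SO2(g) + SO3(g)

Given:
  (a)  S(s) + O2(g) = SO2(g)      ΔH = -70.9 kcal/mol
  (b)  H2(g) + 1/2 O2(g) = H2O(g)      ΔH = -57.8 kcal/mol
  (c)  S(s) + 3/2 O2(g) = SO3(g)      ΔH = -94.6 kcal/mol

(a) as written: -70.9 kcal/mol
(b) reversed: +57.8 kcal/mol
(c) as written: -94.6 kcal/mol
ΔH = (-70.9) + (+57.8) + (-94.6) = -107.7 kcal/mol

ΔH = -107.7 kcal/mol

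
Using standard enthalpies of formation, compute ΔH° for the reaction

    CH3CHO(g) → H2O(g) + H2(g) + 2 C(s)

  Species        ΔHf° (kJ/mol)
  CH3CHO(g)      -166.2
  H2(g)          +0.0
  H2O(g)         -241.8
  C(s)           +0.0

ΔH° = -75.6 kJ/mol

ΔH°rxn = Σ nΔHf°(products) − Σ nΔHf°(reactants).
Products: 1·(-241.8) + 1·(+0.0) + 2·(+0.0) = -241.8
Reactants: 1·(-166.2) = -166.2
ΔH° = (-241.8) − (-166.2) = -75.6 kJ/mol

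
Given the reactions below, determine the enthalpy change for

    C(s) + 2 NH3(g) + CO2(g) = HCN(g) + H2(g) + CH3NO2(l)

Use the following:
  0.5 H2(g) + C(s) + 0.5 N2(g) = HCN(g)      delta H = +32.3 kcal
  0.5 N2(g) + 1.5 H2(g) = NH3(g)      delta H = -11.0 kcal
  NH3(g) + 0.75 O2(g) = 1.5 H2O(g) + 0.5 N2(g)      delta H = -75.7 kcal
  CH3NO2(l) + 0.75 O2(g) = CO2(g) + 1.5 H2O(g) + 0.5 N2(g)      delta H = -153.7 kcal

equation 1 as written: +32.3 kcal
equation 2 reversed: +11.0 kcal
equation 3 as written: -75.7 kcal
equation 4 reversed: +153.7 kcal
By Hess's law, delta H = (+32.3) + (+11.0) + (-75.7) + (+153.7) = 121.3 kcal

delta H = 121.3 kcal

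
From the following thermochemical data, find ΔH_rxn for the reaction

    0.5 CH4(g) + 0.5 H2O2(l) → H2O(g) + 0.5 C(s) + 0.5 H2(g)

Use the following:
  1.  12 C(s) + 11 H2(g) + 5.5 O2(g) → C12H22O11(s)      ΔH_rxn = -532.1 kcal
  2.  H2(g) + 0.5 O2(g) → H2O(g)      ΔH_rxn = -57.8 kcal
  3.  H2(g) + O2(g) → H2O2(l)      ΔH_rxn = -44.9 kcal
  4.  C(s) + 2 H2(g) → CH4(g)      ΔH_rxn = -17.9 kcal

ΔH_rxn = -26.4 kcal

eq. 1: not needed.
eq. 2 as written: -57.8 kcal
eq. 3 reversed and × 1/2: (-1/2)·(-44.9) = +22.45 kcal
eq. 4 reversed and × 1/2: (-1/2)·(-17.9) = +8.95 kcal
Since enthalpy is a state function, ΔH_rxn = (-57.8) + (+22.45) + (+8.95) = -26.4 kcal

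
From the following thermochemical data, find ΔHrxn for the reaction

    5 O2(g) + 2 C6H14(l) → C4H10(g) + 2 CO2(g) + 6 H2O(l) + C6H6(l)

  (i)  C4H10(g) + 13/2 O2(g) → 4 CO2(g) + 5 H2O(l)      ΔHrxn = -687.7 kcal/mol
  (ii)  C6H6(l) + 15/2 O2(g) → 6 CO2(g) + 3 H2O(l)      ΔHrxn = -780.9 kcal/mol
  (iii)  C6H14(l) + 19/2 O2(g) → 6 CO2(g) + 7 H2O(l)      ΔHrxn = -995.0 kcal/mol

ΔHrxn = -521.4 kcal/mol

(i) reversed (C4H10(g) must end up as a product): +687.7 kcal/mol
(ii) reversed (C6H6(l) must end up as a product): +780.9 kcal/mol
(iii) × 2 (scale by 2 for the 2 C6H14(l)): (2)·(-995.0) = -1990.0 kcal/mol
ΔHrxn = (-1)·(-687.7) + (-1)·(-780.9) + (2)·(-995.0) = -521.4 kcal/mol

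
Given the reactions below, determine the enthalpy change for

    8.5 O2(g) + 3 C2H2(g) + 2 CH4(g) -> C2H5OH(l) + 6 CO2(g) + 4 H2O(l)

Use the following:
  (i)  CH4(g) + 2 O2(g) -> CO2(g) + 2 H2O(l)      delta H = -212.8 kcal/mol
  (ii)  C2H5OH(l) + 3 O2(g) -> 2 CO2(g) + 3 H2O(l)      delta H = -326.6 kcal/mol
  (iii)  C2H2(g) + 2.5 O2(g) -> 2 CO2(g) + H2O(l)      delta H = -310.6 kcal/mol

(i) × 2: (2)·(-212.8) = -425.6 kcal/mol
(ii) reversed: +326.6 kcal/mol
(iii) × 3: (3)·(-310.6) = -931.8 kcal/mol
Since enthalpy is a state function, delta H = (-425.6) + (+326.6) + (-931.8) = -1030.8 kcal/mol

delta H = -1030.8 kcal/mol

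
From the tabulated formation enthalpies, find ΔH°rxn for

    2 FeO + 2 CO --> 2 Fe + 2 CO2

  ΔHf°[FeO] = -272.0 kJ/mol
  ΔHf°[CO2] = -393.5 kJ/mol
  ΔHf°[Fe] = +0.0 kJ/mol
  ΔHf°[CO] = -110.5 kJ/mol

ΔH°rxn = Σ nΔHf°(products) − Σ nΔHf°(reactants).
Products: 2·(+0.0) + 2·(-393.5) = -787.0
Reactants: 2·(-272.0) + 2·(-110.5) = -765.0
ΔH°rxn = (-787.0) − (-765.0) = -22.0 kJ/mol

ΔH°rxn = -22.0 kJ/mol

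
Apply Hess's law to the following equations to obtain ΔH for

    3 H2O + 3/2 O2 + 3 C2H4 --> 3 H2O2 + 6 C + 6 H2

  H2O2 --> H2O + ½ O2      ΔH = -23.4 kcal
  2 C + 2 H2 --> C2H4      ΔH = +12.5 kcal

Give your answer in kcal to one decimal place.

ΔH = 32.7 kcal

equation 1 reversed and × 3 (reverse to put H2O2 on the product side; scale by 3 for the 3 H2O2): (-3)·(-23.4) = +70.2 kcal
equation 2 reversed and × 3 (reverse to put C2H4 on the reactant side; scale by 3 for the 3 C2H4): (-3)·(+12.5) = -37.5 kcal
ΔH = (+70.2) + (-37.5) = 32.7 kcal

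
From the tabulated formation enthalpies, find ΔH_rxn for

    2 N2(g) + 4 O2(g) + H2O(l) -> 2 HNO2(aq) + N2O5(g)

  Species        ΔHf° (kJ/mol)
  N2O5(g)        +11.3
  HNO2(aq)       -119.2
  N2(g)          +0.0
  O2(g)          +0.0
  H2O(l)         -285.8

ΔH_rxn = 58.7 kJ/mol

Products: 2·(-119.2) + 1·(+11.3) = -227.1
Reactants: 2·(+0.0) + 4·(+0.0) + 1·(-285.8) = -285.8
ΔH_rxn = (-227.1) − (-285.8) = 58.7 kJ/mol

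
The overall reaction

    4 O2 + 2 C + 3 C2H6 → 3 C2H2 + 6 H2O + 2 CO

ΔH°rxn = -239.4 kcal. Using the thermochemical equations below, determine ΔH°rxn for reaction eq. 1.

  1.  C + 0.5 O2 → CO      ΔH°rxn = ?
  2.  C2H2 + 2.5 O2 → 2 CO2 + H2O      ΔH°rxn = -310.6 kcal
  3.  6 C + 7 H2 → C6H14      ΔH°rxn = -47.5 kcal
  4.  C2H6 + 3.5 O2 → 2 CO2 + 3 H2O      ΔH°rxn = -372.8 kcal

eq. 1 × 2 (scale by 2 for the 2 CO): contributes 2·x
eq. 2 reversed and × 3 (C2H2 must end up as a product; scale by 3 for the 3 C2H2): (-3)·(-310.6) = +931.8 kcal
eq. 3: not needed (H2 appears nowhere else).
eq. 4 × 3 (scale by 3 for the 3 C2H6): (3)·(-372.8) = -1118.4 kcal
-239.4 = (+931.8) + (-1118.4) + 2·x
x = (-239.4 − (-186.6)) / (2) = -26.4 kcal

ΔH°rxn = -26.4 kcal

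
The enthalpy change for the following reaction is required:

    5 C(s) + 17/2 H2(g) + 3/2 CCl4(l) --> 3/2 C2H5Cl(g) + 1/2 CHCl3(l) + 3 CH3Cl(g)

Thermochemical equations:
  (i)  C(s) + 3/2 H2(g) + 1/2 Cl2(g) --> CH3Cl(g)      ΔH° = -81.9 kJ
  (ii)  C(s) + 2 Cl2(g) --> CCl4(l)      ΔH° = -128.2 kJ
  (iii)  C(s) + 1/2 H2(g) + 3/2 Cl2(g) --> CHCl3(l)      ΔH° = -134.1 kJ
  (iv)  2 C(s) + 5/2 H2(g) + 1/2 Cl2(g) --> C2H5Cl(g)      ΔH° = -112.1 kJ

ΔH° = -288.6 kJ

(i) × 3: (3)·(-81.9) = -245.7 kJ
(ii) reversed and × 3/2: (-3/2)·(-128.2) = +192.3 kJ
(iii) × 1/2: (1/2)·(-134.1) = -67.05 kJ
(iv) × 3/2: (3/2)·(-112.1) = -168.15 kJ
Summing the manipulated equations, ΔH° = (-245.7) + (+192.3) + (-67.05) + (-168.15) = -288.6 kJ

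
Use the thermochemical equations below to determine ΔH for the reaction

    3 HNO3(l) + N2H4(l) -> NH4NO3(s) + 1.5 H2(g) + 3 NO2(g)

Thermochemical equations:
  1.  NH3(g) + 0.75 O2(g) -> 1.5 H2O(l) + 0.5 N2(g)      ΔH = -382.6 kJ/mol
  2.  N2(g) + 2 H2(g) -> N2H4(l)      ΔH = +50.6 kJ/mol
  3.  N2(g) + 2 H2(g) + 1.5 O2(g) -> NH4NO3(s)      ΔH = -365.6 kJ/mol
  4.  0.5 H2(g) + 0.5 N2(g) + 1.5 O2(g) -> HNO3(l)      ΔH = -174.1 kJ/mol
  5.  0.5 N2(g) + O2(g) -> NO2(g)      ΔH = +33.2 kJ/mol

ΔH = 205.7 kJ/mol

eq. 1: not needed (H2O(l) appears nowhere else).
eq. 2 reversed (reverse to put N2H4(l) on the reactant side): -50.6 kJ/mol
eq. 3 as written (NH4NO3(s) already on the product side): -365.6 kJ/mol
eq. 4 reversed and × 3 (reverse to put HNO3(l) on the reactant side; scale by 3 for the 3 HNO3(l)): (-3)·(-174.1) = +522.3 kJ/mol
eq. 5 × 3 (scale by 3 for the 3 NO2(g)): (3)·(+33.2) = +99.6 kJ/mol
By Hess's law, ΔH = (-50.6) + (-365.6) + (+522.3) + (+99.6) = 205.7 kJ/mol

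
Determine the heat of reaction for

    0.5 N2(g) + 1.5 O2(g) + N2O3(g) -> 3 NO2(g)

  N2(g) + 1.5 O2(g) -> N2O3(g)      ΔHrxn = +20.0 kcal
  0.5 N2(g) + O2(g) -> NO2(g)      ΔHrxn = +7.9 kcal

equation 1 reversed: -20.0 kcal
equation 2 × 3: (3)·(+7.9) = +23.7 kcal
ΔHrxn = (-20.0) + (+23.7) = 3.7 kcal

ΔHrxn = 3.7 kcal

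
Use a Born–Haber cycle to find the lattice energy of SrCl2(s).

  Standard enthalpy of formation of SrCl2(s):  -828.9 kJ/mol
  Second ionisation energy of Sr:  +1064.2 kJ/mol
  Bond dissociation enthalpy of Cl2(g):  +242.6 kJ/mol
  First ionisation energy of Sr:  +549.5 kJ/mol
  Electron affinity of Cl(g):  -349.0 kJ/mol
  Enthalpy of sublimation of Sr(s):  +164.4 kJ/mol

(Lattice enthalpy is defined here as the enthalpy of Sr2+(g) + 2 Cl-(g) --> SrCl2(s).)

U = -2151.6 kJ/mol

ΔHf° = 1·ΔHsub + 1·(ΣIE) + 1·D(Cl2) + 2·EA + U
-828.9 = 1·(+164.4) + 1·(+1613.7) + 1·(+242.6) + 2·(-349.0) + U
U = -828.9 − (+1322.7) = -2151.6 kJ/mol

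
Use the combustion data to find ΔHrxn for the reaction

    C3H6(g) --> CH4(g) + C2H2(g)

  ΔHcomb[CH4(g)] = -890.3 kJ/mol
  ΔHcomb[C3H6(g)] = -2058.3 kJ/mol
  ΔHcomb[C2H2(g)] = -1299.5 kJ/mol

ΔHrxn = 131.5 kJ/mol

Using ΔH = Σ nΔHc°(reactants) − Σ nΔHc°(products):
= [1·(-2058.3)] − [1·(-890.3) + 1·(-1299.5)]
= 131.5 kJ/mol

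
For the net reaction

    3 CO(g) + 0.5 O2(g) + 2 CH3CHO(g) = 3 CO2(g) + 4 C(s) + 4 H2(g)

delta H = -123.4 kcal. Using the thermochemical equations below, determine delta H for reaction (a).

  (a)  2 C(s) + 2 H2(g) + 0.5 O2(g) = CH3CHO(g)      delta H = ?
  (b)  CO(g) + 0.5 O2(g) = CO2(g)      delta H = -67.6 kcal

(a) reversed and × 2: contributes −2·x
(b) × 3: (3)·(-67.6) = -202.8 kcal
-123.4 = (-202.8) − 2·x
x = (-123.4 − (-202.8)) / (-2) = -39.7 kcal

delta H = -39.7 kcal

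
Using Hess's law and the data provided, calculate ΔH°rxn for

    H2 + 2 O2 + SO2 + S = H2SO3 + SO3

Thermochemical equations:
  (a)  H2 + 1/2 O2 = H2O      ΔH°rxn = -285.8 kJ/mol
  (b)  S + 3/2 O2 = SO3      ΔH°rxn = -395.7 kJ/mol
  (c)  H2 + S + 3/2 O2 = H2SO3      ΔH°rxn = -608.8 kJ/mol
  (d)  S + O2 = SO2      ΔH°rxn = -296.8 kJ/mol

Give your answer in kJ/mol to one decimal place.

(a): not needed.
(b) as written: -395.7 kJ/mol
(c) as written: -608.8 kJ/mol
(d) reversed: +296.8 kJ/mol
ΔH°rxn = (-395.7) + (-608.8) + (+296.8) = -707.7 kJ/mol

ΔH°rxn = -707.7 kJ/mol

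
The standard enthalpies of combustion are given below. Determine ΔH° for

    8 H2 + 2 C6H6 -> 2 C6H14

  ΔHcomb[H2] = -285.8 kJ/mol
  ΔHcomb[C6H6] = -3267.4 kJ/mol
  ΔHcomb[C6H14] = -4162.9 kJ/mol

With combustion enthalpies, reactants minus products:
= [8·(-285.8) + 2·(-3267.4)] − [2·(-4162.9)]
= -495.4 kJ/mol

ΔH° = -495.4 kJ/mol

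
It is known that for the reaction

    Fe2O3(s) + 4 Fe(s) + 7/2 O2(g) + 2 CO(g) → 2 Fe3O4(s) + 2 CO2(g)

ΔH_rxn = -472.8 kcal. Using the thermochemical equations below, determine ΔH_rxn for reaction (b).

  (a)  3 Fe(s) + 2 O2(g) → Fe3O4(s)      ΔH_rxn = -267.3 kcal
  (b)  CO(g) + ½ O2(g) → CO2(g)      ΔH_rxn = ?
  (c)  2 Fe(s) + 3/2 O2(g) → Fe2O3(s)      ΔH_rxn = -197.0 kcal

ΔH_rxn = -67.6 kcal

(a) × 2: (2)·(-267.3) = -534.6 kcal
(b) × 2: contributes 2·x
(c) reversed: +197.0 kcal
-472.8 = (-534.6) + (+197.0) + 2·x
x = (-472.8 − (-337.6)) / (2) = -67.6 kcal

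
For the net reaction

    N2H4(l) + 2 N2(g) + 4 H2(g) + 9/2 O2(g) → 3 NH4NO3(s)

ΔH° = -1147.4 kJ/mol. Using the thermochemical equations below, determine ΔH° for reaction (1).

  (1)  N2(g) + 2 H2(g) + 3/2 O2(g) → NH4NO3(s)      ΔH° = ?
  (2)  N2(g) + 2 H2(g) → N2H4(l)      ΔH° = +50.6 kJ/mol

ΔH° = -365.6 kJ/mol

(1) × 3 (×3 to match 3 NH4NO3(s) in the target): contributes 3·x
(2) reversed (N2H4(l) must end up as a reactant): -50.6 kJ/mol
-1147.4 = (-50.6) + 3·x
x = (-1147.4 − (-50.6)) / (3) = -365.6 kJ/mol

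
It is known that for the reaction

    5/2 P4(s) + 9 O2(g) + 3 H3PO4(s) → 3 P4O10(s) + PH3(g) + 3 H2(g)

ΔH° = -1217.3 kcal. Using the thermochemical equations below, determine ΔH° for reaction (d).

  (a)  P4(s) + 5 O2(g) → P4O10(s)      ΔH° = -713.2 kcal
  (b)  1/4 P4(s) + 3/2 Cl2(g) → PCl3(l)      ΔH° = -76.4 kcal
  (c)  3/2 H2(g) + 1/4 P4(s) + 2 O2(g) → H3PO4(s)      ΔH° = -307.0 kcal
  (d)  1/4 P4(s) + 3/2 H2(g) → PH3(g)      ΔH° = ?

(a) × 3 (×3 to match 3 P4O10(s) in the target): (3)·(-713.2) = -2139.6 kcal
(b): not needed (PCl3(l) appears nowhere else).
(c) reversed and × 3 (reverse to put H3PO4(s) on the reactant side; ×3 to match 3 H3PO4(s) in the target): (-3)·(-307.0) = +921.0 kcal
(d) as written (PH3(g) already on the product side): contributes x
-1217.3 = (-2139.6) + (+921.0) + x
x = (-1217.3 − (-1218.6)) / (1) = 1.3 kcal

ΔH° = 1.3 kcal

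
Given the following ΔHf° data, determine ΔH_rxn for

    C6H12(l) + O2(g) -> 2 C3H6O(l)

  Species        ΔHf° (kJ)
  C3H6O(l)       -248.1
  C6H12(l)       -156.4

Products: 2·(-248.1) = -496.2
Reactants: 1·(-156.4) + 1·(+0.0) = -156.4
ΔH_rxn = (-496.2) − (-156.4) = -339.8 kJ

ΔH_rxn = -339.8 kJ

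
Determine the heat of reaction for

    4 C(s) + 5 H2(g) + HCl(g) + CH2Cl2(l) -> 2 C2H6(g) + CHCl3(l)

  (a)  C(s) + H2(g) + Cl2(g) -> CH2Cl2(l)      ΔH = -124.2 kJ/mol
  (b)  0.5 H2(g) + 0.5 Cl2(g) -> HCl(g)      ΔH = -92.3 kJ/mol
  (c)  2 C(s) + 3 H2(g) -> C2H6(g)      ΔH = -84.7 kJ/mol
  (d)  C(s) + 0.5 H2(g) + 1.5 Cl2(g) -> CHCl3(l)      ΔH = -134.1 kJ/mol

ΔH = -87.0 kJ/mol

(a) reversed (reverse to put CH2Cl2(l) on the reactant side): +124.2 kJ/mol
(b) reversed (reverse to put HCl(g) on the reactant side): +92.3 kJ/mol
(c) × 2 (×2 to match 2 C2H6(g) in the target): (2)·(-84.7) = -169.4 kJ/mol
(d) as written (CHCl3(l) already on the product side): -134.1 kJ/mol
By Hess's law, ΔH = (-1)·(-124.2) + (-1)·(-92.3) + (2)·(-84.7) + (1)·(-134.1) = -87.0 kJ/mol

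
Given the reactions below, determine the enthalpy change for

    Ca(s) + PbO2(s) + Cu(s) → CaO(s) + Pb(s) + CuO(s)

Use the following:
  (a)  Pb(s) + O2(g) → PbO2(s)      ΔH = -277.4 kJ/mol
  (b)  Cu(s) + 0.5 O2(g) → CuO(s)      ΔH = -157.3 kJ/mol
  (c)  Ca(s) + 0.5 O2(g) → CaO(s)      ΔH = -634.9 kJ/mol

(a) reversed: +277.4 kJ/mol
(b) as written: -157.3 kJ/mol
(c) as written: -634.9 kJ/mol
ΔH = (-1)·(-277.4) + (1)·(-157.3) + (1)·(-634.9) = -514.8 kJ/mol

ΔH = -514.8 kJ/mol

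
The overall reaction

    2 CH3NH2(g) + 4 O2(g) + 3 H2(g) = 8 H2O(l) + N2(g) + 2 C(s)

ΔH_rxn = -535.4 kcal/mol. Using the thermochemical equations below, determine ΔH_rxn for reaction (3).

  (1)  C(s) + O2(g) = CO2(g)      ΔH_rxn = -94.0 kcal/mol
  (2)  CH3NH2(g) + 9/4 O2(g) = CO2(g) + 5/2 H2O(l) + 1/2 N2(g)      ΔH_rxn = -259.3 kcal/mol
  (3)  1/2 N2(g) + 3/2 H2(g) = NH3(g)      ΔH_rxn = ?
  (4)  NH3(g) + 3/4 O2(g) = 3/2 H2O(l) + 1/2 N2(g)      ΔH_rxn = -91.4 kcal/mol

ΔH_rxn = -11.0 kcal/mol

(1) reversed and × 2: (-2)·(-94.0) = +188.0 kcal/mol
(2) × 2: (2)·(-259.3) = -518.6 kcal/mol
(3) × 2: contributes 2·x
(4) × 2: (2)·(-91.4) = -182.8 kcal/mol
-535.4 = (+188.0) + (-518.6) + (-182.8) + 2·x
x = (-535.4 − (-513.4)) / (2) = -11.0 kcal/mol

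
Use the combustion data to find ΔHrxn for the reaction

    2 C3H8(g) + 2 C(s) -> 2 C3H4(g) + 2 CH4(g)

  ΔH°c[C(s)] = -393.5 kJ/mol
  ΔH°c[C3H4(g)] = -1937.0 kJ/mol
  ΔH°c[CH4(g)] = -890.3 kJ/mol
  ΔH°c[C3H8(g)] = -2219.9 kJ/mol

Using ΔH = Σ nΔHc°(reactants) − Σ nΔHc°(products):
= [2·(-2219.9) + 2·(-393.5)] − [2·(-1937.0) + 2·(-890.3)]
= 427.8 kJ/mol

ΔHrxn = 427.8 kJ/mol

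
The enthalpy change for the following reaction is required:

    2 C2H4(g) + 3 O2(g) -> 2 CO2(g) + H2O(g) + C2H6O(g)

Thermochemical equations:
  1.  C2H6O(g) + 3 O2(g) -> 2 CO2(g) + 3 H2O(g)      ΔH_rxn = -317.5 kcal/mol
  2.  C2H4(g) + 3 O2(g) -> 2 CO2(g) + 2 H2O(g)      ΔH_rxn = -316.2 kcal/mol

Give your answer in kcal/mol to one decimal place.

ΔH_rxn = -314.9 kcal/mol

eq. 1 reversed: +317.5 kcal/mol
eq. 2 × 2: (2)·(-316.2) = -632.4 kcal/mol
Since enthalpy is a state function, ΔH_rxn = (-1)·(-317.5) + (2)·(-316.2) = -314.9 kcal/mol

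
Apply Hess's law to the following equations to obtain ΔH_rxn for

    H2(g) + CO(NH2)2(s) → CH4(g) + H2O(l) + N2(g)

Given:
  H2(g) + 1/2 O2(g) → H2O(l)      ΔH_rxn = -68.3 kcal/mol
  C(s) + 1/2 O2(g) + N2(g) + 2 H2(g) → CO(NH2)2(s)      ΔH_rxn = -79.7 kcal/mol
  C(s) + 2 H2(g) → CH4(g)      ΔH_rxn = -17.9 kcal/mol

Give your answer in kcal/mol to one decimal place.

equation 1 as written (H2O(l) already on the product side): -68.3 kcal/mol
equation 2 reversed (CO(NH2)2(s) must end up as a reactant): +79.7 kcal/mol
equation 3 as written (CH4(g) already on the product side): -17.9 kcal/mol
ΔH_rxn = (1)·(-68.3) + (-1)·(-79.7) + (1)·(-17.9) = -6.5 kcal/mol

ΔH_rxn = -6.5 kcal/mol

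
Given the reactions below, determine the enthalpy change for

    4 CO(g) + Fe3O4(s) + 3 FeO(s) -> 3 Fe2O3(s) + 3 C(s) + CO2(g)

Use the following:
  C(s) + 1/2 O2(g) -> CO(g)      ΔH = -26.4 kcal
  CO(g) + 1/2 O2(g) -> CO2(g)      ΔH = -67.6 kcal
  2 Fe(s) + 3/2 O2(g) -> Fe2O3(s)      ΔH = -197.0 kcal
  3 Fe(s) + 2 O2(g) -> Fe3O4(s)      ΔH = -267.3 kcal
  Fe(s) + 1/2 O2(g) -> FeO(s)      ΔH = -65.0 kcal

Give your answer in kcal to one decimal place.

equation 1 reversed and × 3: (-3)·(-26.4) = +79.2 kcal
equation 2 as written: -67.6 kcal
equation 3 × 3: (3)·(-197.0) = -591.0 kcal
equation 4 reversed: +267.3 kcal
equation 5 reversed and × 3: (-3)·(-65.0) = +195.0 kcal
ΔH = (-3)·(-26.4) + (1)·(-67.6) + (3)·(-197.0) + (-1)·(-267.3) + (-3)·(-65.0) = -117.1 kcal

ΔH = -117.1 kcal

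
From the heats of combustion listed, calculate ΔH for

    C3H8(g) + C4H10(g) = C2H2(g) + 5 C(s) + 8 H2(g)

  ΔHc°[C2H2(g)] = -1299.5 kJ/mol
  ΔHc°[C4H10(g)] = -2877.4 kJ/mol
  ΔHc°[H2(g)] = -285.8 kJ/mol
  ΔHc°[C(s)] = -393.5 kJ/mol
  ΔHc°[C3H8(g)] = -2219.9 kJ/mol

Using ΔH = Σ nΔHc°(reactants) − Σ nΔHc°(products):
= [1·(-2219.9) + 1·(-2877.4)] − [1·(-1299.5) + 5·(-393.5) + 8·(-285.8)]
= 456.1 kJ/mol

ΔH = 456.1 kJ/mol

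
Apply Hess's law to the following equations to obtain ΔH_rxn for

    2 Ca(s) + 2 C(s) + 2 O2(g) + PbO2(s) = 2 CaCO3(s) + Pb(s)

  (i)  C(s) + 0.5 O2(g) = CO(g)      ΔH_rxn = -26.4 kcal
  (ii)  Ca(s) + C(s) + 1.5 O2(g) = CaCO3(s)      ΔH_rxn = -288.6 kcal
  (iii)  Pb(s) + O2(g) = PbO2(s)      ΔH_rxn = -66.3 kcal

(i): not needed (CO(g) appears nowhere else).
(ii) × 2 (×2 to match 2 CaCO3(s) in the target): (2)·(-288.6) = -577.2 kcal
(iii) reversed (reverse to put PbO2(s) on the reactant side): +66.3 kcal
Summing the manipulated equations, ΔH_rxn = (-577.2) + (+66.3) = -510.9 kcal

ΔH_rxn = -510.9 kcal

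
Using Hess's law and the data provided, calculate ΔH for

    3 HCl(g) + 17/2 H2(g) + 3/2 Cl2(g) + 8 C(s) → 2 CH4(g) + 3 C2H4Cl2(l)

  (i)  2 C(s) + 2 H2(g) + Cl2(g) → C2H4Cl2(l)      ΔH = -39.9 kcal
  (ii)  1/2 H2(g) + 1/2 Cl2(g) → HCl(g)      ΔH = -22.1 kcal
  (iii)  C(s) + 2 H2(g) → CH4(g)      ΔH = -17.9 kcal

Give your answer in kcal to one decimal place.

(i) × 3 (scale by 3 for the 3 C2H4Cl2(l)): (3)·(-39.9) = -119.7 kcal
(ii) reversed and × 3 (HCl(g) must end up as a reactant; ×3 to match 3 HCl(g) in the target): (-3)·(-22.1) = +66.3 kcal
(iii) × 2 (scale by 2 for the 2 CH4(g)): (2)·(-17.9) = -35.8 kcal
Combining the equations, ΔH = (3)·(-39.9) + (-3)·(-22.1) + (2)·(-17.9) = -89.2 kcal

ΔH = -89.2 kcal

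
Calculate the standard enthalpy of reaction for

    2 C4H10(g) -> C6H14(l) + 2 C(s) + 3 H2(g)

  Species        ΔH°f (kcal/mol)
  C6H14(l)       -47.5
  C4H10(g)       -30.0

ΔH_rxn = 12.5 kcal/mol

Products: 1·(-47.5) + 2·(+0.0) + 3·(+0.0) = -47.5
Reactants: 2·(-30.0) = -60.0
ΔH_rxn = (-47.5) − (-60.0) = 12.5 kcal/mol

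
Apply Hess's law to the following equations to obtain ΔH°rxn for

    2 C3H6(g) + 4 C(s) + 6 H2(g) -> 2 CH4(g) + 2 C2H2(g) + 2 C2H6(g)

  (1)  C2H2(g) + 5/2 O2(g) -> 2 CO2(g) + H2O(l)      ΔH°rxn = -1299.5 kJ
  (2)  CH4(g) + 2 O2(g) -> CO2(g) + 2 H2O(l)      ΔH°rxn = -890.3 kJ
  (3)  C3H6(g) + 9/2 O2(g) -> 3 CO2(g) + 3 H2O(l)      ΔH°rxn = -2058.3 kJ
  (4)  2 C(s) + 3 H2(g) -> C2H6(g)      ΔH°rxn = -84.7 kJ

ΔH°rxn = 93.6 kJ

(1) reversed and × 2 (reverse to put C2H2(g) on the product side; scale by 2 for the 2 C2H2(g)): (-2)·(-1299.5) = +2599.0 kJ
(2) reversed and × 2 (CH4(g) must end up as a product; scale by 2 for the 2 CH4(g)): (-2)·(-890.3) = +1780.6 kJ
(3) × 2 (scale by 2 for the 2 C3H6(g)): (2)·(-2058.3) = -4116.6 kJ
(4) × 2 (scale by 2 for the 2 C2H6(g)): (2)·(-84.7) = -169.4 kJ
By Hess's law, ΔH°rxn = (-2)·(-1299.5) + (-2)·(-890.3) + (2)·(-2058.3) + (2)·(-84.7) = 93.6 kJ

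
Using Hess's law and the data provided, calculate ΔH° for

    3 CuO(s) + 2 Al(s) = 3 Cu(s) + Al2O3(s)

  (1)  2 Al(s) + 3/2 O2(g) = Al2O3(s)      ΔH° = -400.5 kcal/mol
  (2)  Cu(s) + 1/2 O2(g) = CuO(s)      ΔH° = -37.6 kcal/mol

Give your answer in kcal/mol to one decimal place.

(1) as written: -400.5 kcal/mol
(2) reversed and × 3: (-3)·(-37.6) = +112.8 kcal/mol
ΔH° = (1)·(-400.5) + (-3)·(-37.6) = -287.7 kcal/mol

ΔH° = -287.7 kcal/mol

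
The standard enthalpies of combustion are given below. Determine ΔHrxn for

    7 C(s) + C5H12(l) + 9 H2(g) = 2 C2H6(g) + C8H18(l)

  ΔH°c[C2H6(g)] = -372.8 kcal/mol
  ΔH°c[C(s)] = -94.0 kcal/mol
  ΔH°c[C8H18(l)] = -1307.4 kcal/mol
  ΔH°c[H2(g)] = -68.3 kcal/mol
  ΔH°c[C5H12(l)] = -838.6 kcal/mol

ΔHrxn = -58.3 kcal/mol

With combustion enthalpies, reactants minus products:
= [7·(-94.0) + 1·(-838.6) + 9·(-68.3)] − [2·(-372.8) + 1·(-1307.4)]
= -58.3 kcal/mol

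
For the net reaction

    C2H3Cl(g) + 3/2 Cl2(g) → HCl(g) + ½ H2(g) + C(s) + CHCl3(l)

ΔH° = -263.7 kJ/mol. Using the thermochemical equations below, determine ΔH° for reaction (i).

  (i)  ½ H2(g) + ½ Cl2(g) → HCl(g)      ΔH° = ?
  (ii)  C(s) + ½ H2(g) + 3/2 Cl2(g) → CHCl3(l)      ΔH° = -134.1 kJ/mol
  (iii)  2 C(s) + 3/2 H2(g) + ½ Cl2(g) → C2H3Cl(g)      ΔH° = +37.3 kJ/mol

ΔH° = -92.3 kJ/mol

(i) as written: contributes x
(ii) as written: -134.1 kJ/mol
(iii) reversed: -37.3 kJ/mol
-263.7 = (-134.1) + (-37.3) + x
x = (-263.7 − (-171.4)) / (1) = -92.3 kJ/mol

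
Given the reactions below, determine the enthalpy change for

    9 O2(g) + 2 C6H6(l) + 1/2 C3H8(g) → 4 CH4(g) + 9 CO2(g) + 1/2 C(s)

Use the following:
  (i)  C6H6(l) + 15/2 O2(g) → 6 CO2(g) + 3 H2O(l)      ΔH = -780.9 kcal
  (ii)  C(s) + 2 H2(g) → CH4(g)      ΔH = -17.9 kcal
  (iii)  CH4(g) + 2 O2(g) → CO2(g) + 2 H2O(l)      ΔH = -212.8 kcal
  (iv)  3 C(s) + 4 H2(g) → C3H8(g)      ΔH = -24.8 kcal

(i) × 2 (scale by 2 for the 2 C6H6(l)): (2)·(-780.9) = -1561.8 kcal
(ii) as written: -17.9 kcal
(iii) reversed and × 3: (-3)·(-212.8) = +638.4 kcal
(iv) reversed and × 1/2 (reverse to put C3H8(g) on the reactant side; ×1/2 to match 1/2 C3H8(g) in the target): (-1/2)·(-24.8) = +12.4 kcal
By Hess's law, ΔH = (-1561.8) + (-17.9) + (+638.4) + (+12.4) = -928.9 kcal

ΔH = -928.9 kcal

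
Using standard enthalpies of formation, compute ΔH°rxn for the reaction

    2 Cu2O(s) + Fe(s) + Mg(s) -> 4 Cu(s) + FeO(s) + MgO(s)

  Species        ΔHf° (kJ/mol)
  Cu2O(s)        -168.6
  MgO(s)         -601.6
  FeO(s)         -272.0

Products: 4·(+0.0) + 1·(-272.0) + 1·(-601.6) = -873.6
Reactants: 2·(-168.6) + 1·(+0.0) + 1·(+0.0) = -337.2
ΔH°rxn = (-873.6) − (-337.2) = -536.4 kJ/mol

ΔH°rxn = -536.4 kJ/mol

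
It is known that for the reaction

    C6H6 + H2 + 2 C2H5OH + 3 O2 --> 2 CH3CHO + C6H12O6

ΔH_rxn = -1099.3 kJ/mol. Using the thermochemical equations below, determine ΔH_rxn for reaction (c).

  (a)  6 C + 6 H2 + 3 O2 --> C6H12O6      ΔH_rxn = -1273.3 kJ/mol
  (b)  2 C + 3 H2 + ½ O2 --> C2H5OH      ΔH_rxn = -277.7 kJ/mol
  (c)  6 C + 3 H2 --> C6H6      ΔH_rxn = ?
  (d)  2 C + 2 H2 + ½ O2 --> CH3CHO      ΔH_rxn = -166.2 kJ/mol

ΔH_rxn = 49.0 kJ/mol

(a) as written (C6H12O6 already on the product side): -1273.3 kJ/mol
(b) reversed and × 2 (C2H5OH must end up as a reactant; ×2 to match 2 C2H5OH in the target): (-2)·(-277.7) = +555.4 kJ/mol
(c) reversed (C6H6 must end up as a reactant): contributes −x
(d) × 2 (scale by 2 for the 2 CH3CHO): (2)·(-166.2) = -332.4 kJ/mol
-1099.3 = (-1273.3) + (+555.4) + (-332.4) − x
x = (-1099.3 − (-1050.3)) / (-1) = 49.0 kJ/mol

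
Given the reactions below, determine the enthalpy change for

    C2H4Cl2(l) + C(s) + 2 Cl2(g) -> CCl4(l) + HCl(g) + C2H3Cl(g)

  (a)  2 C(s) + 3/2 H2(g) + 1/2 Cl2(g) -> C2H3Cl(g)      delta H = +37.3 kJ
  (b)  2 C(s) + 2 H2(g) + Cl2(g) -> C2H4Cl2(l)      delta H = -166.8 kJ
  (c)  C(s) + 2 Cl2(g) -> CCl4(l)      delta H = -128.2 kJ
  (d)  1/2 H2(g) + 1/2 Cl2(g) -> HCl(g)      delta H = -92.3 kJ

delta H = -16.4 kJ

(a) as written: +37.3 kJ
(b) reversed: +166.8 kJ
(c) as written: -128.2 kJ
(d) as written: -92.3 kJ
Since enthalpy is a state function, delta H = (+37.3) + (+166.8) + (-128.2) + (-92.3) = -16.4 kJ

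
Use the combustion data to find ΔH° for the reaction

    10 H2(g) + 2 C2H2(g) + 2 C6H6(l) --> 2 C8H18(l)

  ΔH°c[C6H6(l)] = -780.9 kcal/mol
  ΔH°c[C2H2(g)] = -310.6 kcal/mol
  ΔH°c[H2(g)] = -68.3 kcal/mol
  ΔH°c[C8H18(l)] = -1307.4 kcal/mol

ΔH° = -251.2 kcal/mol

Using ΔH = Σ nΔHc°(reactants) − Σ nΔHc°(products):
= [10·(-68.3) + 2·(-310.6) + 2·(-780.9)] − [2·(-1307.4)]
= -251.2 kcal/mol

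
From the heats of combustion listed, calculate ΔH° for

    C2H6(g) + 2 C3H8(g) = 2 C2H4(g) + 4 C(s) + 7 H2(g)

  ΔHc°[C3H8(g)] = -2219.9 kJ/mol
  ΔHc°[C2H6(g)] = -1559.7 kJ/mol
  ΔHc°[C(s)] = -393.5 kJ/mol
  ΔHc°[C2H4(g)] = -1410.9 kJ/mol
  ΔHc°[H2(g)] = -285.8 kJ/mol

With combustion enthalpies, reactants minus products:
= [1·(-1559.7) + 2·(-2219.9)] − [2·(-1410.9) + 4·(-393.5) + 7·(-285.8)]
= 396.9 kJ/mol

ΔH° = 396.9 kJ/mol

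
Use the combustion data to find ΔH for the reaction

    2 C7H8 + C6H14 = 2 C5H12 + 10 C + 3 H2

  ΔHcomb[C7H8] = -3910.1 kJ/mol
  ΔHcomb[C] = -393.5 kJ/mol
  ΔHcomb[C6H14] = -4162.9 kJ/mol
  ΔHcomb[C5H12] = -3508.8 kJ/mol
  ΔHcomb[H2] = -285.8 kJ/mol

Using ΔH = Σ nΔHc°(reactants) − Σ nΔHc°(products):
= [2·(-3910.1) + 1·(-4162.9)] − [2·(-3508.8) + 10·(-393.5) + 3·(-285.8)]
= -173.1 kJ/mol

ΔH = -173.1 kJ/mol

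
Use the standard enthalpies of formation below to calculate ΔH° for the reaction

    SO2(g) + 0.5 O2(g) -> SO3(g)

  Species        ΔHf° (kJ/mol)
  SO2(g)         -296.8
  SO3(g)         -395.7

Products: 1·(-395.7) = -395.7
Reactants: 1·(-296.8) + 1/2·(+0.0) = -296.8
ΔH° = (-395.7) − (-296.8) = -98.9 kJ/mol

ΔH° = -98.9 kJ/mol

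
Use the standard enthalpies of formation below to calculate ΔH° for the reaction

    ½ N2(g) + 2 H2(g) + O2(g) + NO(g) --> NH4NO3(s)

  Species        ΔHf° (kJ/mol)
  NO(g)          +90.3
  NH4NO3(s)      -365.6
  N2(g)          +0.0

ΔH° = -455.9 kJ/mol

Products: 1·(-365.6) = -365.6
Reactants: 1/2·(+0.0) + 2·(+0.0) + 1·(+0.0) + 1·(+90.3) = +90.3
ΔH° = (-365.6) − (+90.3) = -455.9 kJ/mol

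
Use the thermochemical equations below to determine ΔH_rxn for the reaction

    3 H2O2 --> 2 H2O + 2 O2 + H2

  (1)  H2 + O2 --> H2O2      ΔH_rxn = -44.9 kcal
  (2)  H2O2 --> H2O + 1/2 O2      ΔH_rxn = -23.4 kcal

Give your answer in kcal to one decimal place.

(1) reversed: +44.9 kcal
(2) × 2: (2)·(-23.4) = -46.8 kcal
Since enthalpy is a state function, ΔH_rxn = (-1)·(-44.9) + (2)·(-23.4) = -1.9 kcal

ΔH_rxn = -1.9 kcal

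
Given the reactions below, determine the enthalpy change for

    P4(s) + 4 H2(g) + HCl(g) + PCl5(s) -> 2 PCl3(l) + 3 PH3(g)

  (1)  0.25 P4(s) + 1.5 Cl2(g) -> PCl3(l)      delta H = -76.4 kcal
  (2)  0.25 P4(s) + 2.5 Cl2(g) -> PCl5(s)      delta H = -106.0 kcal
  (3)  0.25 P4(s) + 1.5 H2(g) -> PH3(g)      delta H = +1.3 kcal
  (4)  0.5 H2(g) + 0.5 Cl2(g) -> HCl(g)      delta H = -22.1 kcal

(1) × 2 (×2 to match 2 PCl3(l) in the target): (2)·(-76.4) = -152.8 kcal
(2) reversed (reverse to put PCl5(s) on the reactant side): +106.0 kcal
(3) × 3 (×3 to match 3 PH3(g) in the target): (3)·(+1.3) = +3.9 kcal
(4) reversed (reverse to put HCl(g) on the reactant side): +22.1 kcal
delta H = (-152.8) + (+106.0) + (+3.9) + (+22.1) = -20.8 kcal

delta H = -20.8 kcal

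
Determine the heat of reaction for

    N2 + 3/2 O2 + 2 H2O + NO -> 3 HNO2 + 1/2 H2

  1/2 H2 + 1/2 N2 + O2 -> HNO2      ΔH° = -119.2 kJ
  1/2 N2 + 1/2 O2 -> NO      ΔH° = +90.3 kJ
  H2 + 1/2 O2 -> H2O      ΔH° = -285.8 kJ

ΔH° = 123.7 kJ

equation 1 × 3: (3)·(-119.2) = -357.6 kJ
equation 2 reversed: -90.3 kJ
equation 3 reversed and × 2: (-2)·(-285.8) = +571.6 kJ
By Hess's law, ΔH° = (3)·(-119.2) + (-1)·(+90.3) + (-2)·(-285.8) = 123.7 kJ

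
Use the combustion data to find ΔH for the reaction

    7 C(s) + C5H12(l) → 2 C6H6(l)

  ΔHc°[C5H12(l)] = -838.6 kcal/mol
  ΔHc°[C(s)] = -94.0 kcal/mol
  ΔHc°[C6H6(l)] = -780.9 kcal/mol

ΔH = 65.2 kcal/mol

With combustion enthalpies, reactants minus products:
= [7·(-94.0) + 1·(-838.6)] − [2·(-780.9)]
= 65.2 kcal/mol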